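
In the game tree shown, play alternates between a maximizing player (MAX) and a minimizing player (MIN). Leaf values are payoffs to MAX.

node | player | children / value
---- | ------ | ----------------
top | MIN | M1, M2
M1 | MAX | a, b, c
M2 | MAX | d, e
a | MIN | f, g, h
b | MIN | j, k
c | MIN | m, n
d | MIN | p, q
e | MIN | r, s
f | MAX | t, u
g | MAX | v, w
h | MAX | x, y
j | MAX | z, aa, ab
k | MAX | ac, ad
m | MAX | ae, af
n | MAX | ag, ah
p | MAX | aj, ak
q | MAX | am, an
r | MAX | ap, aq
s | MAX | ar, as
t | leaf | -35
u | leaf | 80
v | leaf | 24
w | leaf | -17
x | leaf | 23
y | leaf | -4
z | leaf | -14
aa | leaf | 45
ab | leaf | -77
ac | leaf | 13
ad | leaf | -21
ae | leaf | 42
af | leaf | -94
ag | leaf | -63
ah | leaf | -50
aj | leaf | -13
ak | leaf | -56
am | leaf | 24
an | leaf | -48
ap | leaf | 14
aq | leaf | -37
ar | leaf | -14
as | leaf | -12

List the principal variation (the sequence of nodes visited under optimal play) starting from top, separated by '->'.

top -> M2 -> e -> s -> as

f (MAX): max(-35, 80) = 80
g (MAX): max(24, -17) = 24
h (MAX): max(23, -4) = 23
a (MIN): min(80, 24, 23) = 23
j (MAX): max(-14, 45, -77) = 45
k (MAX): max(13, -21) = 13
b (MIN): min(45, 13) = 13
m (MAX): max(42, -94) = 42
n (MAX): max(-63, -50) = -50
c (MIN): min(42, -50) = -50
M1 (MAX): max(23, 13, -50) = 23
p (MAX): max(-13, -56) = -13
q (MAX): max(24, -48) = 24
d (MIN): min(-13, 24) = -13
r (MAX): max(14, -37) = 14
s (MAX): max(-14, -12) = -12
e (MIN): min(14, -12) = -12
M2 (MAX): max(-13, -12) = -12
top (MIN): min(23, -12) = -12
At top, MIN picks M2 (lowest: -12).
At M2, MAX picks e (highest: -12).
At e, MIN picks s (lowest: -12).
At s, MAX picks as (highest: -12).
Terminal value -12.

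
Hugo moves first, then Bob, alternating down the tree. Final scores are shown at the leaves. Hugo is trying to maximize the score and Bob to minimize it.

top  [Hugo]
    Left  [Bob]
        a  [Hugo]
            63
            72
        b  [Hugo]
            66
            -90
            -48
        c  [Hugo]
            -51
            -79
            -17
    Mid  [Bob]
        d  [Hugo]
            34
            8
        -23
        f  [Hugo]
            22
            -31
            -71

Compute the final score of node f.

f (Hugo): max(22, -31, -71) = 22

22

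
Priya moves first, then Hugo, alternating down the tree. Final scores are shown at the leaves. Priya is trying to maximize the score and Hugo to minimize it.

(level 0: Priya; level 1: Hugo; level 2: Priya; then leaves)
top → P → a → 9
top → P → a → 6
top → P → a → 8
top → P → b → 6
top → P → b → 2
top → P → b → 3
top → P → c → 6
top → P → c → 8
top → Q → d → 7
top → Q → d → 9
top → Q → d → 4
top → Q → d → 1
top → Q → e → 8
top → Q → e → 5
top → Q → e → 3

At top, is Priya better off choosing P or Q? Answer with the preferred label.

Q

a (Priya): max(9, 6, 8) = 9
b (Priya): max(6, 2, 3) = 6
c (Priya): max(6, 8) = 8
P (Hugo): min(9, 6, 8) = 6
d (Priya): max(7, 9, 4, 1) = 9
e (Priya): max(8, 5, 3) = 8
Q (Hugo): min(9, 8) = 8
Priya prefers the higher value; P=6, Q=8. Q is better since 8 > 6.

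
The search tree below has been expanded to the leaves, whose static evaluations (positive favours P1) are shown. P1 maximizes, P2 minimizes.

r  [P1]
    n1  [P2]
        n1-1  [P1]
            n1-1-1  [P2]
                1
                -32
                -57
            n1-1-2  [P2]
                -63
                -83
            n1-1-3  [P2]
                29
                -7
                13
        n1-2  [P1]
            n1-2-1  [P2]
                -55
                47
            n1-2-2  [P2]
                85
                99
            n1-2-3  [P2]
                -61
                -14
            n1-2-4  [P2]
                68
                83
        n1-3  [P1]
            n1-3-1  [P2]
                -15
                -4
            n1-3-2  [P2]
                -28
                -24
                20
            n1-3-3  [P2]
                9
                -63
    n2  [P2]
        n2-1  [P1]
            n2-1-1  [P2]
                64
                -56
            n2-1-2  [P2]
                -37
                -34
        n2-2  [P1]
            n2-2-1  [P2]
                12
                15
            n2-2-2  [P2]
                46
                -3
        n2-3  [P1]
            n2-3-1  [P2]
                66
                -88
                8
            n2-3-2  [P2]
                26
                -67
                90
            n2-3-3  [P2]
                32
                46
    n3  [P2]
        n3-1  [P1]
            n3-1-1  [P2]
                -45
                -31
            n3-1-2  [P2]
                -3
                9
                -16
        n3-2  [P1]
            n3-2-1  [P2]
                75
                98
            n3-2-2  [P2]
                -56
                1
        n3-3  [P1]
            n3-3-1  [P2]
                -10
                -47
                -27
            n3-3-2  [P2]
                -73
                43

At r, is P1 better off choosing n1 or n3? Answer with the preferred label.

n1

n1-1-1 (P2): min(1, -32, -57) = -57
n1-1-2 (P2): min(-63, -83) = -83
n1-1-3 (P2): min(29, -7, 13) = -7
n1-1 (P1): max(-57, -83, -7) = -7
n1-2-1 (P2): min(-55, 47) = -55
n1-2-2 (P2): min(85, 99) = 85
n1-2-3 (P2): min(-61, -14) = -61
n1-2-4 (P2): min(68, 83) = 68
n1-2 (P1): max(-55, 85, -61, 68) = 85
n1-3-1 (P2): min(-15, -4) = -15
n1-3-2 (P2): min(-28, -24, 20) = -28
n1-3-3 (P2): min(9, -63) = -63
n1-3 (P1): max(-15, -28, -63) = -15
n1 (P2): min(-7, 85, -15) = -15
n3-1-1 (P2): min(-45, -31) = -45
n3-1-2 (P2): min(-3, 9, -16) = -16
n3-1 (P1): max(-45, -16) = -16
n3-2-1 (P2): min(75, 98) = 75
n3-2-2 (P2): min(-56, 1) = -56
n3-2 (P1): max(75, -56) = 75
n3-3-1 (P2): min(-10, -47, -27) = -47
n3-3-2 (P2): min(-73, 43) = -73
n3-3 (P1): max(-47, -73) = -47
n3 (P2): min(-16, 75, -47) = -47
P1 prefers the higher value; n1=-15, n3=-47. n1 is better since -15 > -47.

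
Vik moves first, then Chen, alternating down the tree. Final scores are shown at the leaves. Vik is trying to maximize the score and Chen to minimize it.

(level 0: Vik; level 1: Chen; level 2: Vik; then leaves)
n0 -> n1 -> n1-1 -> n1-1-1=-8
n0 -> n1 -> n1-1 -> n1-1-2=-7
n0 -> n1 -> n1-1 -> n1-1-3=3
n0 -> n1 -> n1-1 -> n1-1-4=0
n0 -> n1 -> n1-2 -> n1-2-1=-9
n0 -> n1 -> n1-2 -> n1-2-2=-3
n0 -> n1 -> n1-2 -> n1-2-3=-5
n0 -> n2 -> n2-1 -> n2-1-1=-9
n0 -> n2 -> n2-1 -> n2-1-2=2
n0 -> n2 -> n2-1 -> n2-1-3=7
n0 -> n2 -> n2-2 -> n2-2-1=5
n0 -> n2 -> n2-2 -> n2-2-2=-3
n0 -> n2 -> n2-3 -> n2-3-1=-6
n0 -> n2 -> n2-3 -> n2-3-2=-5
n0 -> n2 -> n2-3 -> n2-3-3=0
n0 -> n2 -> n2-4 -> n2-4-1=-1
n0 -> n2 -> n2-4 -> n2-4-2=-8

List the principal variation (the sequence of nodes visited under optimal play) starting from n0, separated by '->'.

n0 -> n2 -> n2-4 -> n2-4-1

n1-1 (Vik): max(-8, -7, 3, 0) = 3
n1-2 (Vik): max(-9, -3, -5) = -3
n1 (Chen): min(3, -3) = -3
n2-1 (Vik): max(-9, 2, 7) = 7
n2-2 (Vik): max(5, -3) = 5
n2-3 (Vik): max(-6, -5, 0) = 0
n2-4 (Vik): max(-1, -8) = -1
n2 (Chen): min(7, 5, 0, -1) = -1
n0 (Vik): max(-3, -1) = -1
At n0, Vik picks n2 (highest: -1).
At n2, Chen picks n2-4 (lowest: -1).
At n2-4, Vik picks n2-4-1 (highest: -1).
Terminal value -1.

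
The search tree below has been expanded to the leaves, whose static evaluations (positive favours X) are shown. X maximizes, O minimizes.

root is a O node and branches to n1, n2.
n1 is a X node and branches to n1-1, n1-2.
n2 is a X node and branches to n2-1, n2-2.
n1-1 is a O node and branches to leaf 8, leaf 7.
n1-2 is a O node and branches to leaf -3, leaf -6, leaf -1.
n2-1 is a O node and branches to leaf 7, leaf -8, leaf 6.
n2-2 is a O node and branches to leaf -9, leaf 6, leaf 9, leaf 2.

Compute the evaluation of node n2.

-8

n2-1 (O): min(7, -8, 6) = -8
n2-2 (O): min(-9, 6, 9, 2) = -9
n2 (X): max(-8, -9) = -8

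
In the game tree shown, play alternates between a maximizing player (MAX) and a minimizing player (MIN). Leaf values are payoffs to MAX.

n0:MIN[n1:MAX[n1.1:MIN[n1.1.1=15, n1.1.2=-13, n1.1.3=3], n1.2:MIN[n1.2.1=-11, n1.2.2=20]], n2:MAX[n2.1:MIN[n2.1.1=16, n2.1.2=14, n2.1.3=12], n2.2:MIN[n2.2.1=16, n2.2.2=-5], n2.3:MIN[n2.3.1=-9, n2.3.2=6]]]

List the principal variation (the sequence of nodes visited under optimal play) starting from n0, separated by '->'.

n0 -> n1 -> n1.2 -> n1.2.1

n1.1 (MIN): min(15, -13, 3) = -13
n1.2 (MIN): min(-11, 20) = -11
n1 (MAX): max(-13, -11) = -11
n2.1 (MIN): min(16, 14, 12) = 12
n2.2 (MIN): min(16, -5) = -5
n2.3 (MIN): min(-9, 6) = -9
n2 (MAX): max(12, -5, -9) = 12
n0 (MIN): min(-11, 12) = -11
At n0, MIN picks n1 (lowest: -11).
At n1, MAX picks n1.2 (highest: -11).
At n1.2, MIN picks n1.2.1 (lowest: -11).
Terminal value -11.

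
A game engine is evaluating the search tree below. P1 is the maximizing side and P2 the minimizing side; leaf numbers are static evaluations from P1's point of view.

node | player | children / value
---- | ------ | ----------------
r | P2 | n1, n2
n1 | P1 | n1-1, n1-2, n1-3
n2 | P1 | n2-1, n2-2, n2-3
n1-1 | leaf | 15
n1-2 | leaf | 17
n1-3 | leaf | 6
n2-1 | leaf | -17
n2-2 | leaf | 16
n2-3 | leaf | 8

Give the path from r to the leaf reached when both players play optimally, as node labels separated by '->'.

n1 (P1): max(15, 17, 6) = 17
n2 (P1): max(-17, 16, 8) = 16
r (P2): min(17, 16) = 16
At r, P2 picks n2 (lowest: 16).
At n2, P1 picks n2-2 (highest: 16).
Terminal value 16.

r -> n2 -> n2-2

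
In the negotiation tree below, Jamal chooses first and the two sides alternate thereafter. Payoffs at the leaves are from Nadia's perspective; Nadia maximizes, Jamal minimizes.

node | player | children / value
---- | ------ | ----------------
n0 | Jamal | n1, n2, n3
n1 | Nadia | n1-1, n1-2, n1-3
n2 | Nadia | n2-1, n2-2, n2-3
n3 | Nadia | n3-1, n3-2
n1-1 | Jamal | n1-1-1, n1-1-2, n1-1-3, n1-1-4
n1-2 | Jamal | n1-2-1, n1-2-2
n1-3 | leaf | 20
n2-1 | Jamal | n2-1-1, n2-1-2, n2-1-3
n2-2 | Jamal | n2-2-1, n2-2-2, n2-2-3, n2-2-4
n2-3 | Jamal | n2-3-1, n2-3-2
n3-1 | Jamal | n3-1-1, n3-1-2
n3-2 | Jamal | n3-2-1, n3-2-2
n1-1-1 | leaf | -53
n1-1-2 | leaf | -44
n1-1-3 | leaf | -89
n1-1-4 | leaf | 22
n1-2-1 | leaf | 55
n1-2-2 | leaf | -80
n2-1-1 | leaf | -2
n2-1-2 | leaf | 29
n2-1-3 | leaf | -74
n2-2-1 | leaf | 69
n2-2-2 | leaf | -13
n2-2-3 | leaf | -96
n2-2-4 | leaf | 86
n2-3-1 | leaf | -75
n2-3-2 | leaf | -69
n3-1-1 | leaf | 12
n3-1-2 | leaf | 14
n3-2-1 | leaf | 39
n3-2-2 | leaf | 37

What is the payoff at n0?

-74

n1-1 (Jamal): min(-53, -44, -89, 22) = -89
n1-2 (Jamal): min(55, -80) = -80
n1 (Nadia): max(-89, -80, 20) = 20
n2-1 (Jamal): min(-2, 29, -74) = -74
n2-2 (Jamal): min(69, -13, -96, 86) = -96
n2-3 (Jamal): min(-75, -69) = -75
n2 (Nadia): max(-74, -96, -75) = -74
n3-1 (Jamal): min(12, 14) = 12
n3-2 (Jamal): min(39, 37) = 37
n3 (Nadia): max(12, 37) = 37
n0 (Jamal): min(20, -74, 37) = -74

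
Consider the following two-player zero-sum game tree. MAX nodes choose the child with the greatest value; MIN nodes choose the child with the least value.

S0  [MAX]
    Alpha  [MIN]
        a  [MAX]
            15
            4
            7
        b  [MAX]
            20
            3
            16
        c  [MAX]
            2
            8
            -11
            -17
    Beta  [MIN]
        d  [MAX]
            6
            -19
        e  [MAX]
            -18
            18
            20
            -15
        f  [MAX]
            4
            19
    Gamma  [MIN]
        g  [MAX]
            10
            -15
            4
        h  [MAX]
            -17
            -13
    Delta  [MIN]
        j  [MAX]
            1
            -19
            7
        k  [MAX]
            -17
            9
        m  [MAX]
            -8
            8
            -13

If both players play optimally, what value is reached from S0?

a (MAX): max(15, 4, 7) = 15
b (MAX): max(20, 3, 16) = 20
c (MAX): max(2, 8, -11, -17) = 8
Alpha (MIN): min(15, 20, 8) = 8
d (MAX): max(6, -19) = 6
e (MAX): max(-18, 18, 20, -15) = 20
f (MAX): max(4, 19) = 19
Beta (MIN): min(6, 20, 19) = 6
g (MAX): max(10, -15, 4) = 10
h (MAX): max(-17, -13) = -13
Gamma (MIN): min(10, -13) = -13
j (MAX): max(1, -19, 7) = 7
k (MAX): max(-17, 9) = 9
m (MAX): max(-8, 8, -13) = 8
Delta (MIN): min(7, 9, 8) = 7
S0 (MAX): max(8, 6, -13, 7) = 8

8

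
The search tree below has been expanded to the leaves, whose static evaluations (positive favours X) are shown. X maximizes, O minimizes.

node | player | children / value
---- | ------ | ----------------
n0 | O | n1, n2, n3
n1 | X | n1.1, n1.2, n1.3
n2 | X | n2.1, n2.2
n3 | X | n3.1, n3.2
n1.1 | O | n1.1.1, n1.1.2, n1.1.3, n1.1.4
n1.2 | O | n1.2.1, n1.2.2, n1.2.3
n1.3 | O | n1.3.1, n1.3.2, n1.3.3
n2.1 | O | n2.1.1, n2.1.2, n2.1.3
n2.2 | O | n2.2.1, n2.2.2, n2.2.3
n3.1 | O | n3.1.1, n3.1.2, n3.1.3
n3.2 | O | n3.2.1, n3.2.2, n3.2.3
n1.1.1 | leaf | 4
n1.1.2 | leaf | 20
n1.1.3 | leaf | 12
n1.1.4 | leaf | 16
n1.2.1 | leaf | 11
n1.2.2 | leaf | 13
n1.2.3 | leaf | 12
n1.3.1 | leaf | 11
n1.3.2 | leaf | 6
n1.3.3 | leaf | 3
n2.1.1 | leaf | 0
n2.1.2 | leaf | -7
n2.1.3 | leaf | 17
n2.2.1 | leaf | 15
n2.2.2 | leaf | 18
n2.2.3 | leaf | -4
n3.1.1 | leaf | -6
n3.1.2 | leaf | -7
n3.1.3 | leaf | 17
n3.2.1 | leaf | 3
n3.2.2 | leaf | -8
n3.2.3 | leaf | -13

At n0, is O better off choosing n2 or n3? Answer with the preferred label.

n2.1 (O): min(0, -7, 17) = -7
n2.2 (O): min(15, 18, -4) = -4
n2 (X): max(-7, -4) = -4
n3.1 (O): min(-6, -7, 17) = -7
n3.2 (O): min(3, -8, -13) = -13
n3 (X): max(-7, -13) = -7
O prefers the lower value; n2=-4, n3=-7. n3 is better since -7 < -4.

n3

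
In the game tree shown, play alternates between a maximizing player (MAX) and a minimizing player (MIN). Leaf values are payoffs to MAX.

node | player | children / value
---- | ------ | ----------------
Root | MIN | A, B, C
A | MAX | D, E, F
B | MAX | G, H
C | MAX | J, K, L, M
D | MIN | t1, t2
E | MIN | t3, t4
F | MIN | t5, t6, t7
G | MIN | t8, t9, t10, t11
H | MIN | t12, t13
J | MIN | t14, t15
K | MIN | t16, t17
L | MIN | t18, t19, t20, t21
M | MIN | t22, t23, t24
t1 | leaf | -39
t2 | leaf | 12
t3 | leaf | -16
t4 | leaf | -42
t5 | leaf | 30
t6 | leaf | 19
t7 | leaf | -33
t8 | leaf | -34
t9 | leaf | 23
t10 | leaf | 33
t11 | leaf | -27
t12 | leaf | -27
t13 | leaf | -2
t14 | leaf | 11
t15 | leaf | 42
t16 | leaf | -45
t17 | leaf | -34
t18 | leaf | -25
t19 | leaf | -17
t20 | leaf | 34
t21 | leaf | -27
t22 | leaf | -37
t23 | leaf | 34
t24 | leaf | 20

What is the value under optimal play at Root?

-33

D (MIN): min(-39, 12) = -39
E (MIN): min(-16, -42) = -42
F (MIN): min(30, 19, -33) = -33
A (MAX): max(-39, -42, -33) = -33
G (MIN): min(-34, 23, 33, -27) = -34
H (MIN): min(-27, -2) = -27
B (MAX): max(-34, -27) = -27
J (MIN): min(11, 42) = 11
K (MIN): min(-45, -34) = -45
L (MIN): min(-25, -17, 34, -27) = -27
M (MIN): min(-37, 34, 20) = -37
C (MAX): max(11, -45, -27, -37) = 11
Root (MIN): min(-33, -27, 11) = -33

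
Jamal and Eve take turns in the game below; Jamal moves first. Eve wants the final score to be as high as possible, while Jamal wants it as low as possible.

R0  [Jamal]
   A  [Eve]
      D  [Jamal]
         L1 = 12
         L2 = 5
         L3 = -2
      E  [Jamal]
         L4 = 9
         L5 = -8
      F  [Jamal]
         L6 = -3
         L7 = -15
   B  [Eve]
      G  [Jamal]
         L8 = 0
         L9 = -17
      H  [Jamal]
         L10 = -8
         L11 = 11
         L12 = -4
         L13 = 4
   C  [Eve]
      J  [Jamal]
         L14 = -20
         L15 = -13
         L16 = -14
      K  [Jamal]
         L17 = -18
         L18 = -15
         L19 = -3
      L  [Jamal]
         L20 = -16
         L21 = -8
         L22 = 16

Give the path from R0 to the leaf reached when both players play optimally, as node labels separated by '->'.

D (Jamal): min(12, 5, -2) = -2
E (Jamal): min(9, -8) = -8
F (Jamal): min(-3, -15) = -15
A (Eve): max(-2, -8, -15) = -2
G (Jamal): min(0, -17) = -17
H (Jamal): min(-8, 11, -4, 4) = -8
B (Eve): max(-17, -8) = -8
J (Jamal): min(-20, -13, -14) = -20
K (Jamal): min(-18, -15, -3) = -18
L (Jamal): min(-16, -8, 16) = -16
C (Eve): max(-20, -18, -16) = -16
R0 (Jamal): min(-2, -8, -16) = -16
At R0, Jamal picks C (lowest: -16).
At C, Eve picks L (highest: -16).
At L, Jamal picks L20 (lowest: -16).
Terminal value -16.

R0 -> C -> L -> L20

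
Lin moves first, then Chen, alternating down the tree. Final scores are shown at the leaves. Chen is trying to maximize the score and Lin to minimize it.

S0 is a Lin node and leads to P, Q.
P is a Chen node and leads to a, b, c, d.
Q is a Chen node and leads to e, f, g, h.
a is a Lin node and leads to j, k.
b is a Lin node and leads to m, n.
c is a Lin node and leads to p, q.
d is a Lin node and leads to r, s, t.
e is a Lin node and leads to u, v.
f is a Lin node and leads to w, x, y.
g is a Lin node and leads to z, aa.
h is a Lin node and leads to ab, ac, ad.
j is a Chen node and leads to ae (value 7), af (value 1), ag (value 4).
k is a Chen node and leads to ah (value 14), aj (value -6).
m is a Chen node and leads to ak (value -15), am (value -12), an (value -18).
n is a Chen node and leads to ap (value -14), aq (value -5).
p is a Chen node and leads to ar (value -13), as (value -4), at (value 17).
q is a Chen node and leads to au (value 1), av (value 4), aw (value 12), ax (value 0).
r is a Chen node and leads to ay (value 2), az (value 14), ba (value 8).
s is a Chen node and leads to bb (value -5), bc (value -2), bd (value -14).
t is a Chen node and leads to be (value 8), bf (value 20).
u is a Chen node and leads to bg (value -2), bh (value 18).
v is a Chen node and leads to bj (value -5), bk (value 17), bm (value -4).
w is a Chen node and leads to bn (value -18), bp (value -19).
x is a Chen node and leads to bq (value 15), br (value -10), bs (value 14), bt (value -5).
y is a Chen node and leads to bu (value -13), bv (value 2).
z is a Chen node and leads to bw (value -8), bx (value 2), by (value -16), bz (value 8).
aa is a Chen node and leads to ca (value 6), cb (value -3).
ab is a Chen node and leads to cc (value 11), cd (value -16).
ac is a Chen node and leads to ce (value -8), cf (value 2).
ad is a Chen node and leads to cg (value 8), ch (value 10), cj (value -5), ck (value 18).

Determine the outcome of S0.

j (Chen): max(7, 1, 4) = 7
k (Chen): max(14, -6) = 14
a (Lin): min(7, 14) = 7
m (Chen): max(-15, -12, -18) = -12
n (Chen): max(-14, -5) = -5
b (Lin): min(-12, -5) = -12
p (Chen): max(-13, -4, 17) = 17
q (Chen): max(1, 4, 12, 0) = 12
c (Lin): min(17, 12) = 12
r (Chen): max(2, 14, 8) = 14
s (Chen): max(-5, -2, -14) = -2
t (Chen): max(8, 20) = 20
d (Lin): min(14, -2, 20) = -2
P (Chen): max(7, -12, 12, -2) = 12
u (Chen): max(-2, 18) = 18
v (Chen): max(-5, 17, -4) = 17
e (Lin): min(18, 17) = 17
w (Chen): max(-18, -19) = -18
x (Chen): max(15, -10, 14, -5) = 15
y (Chen): max(-13, 2) = 2
f (Lin): min(-18, 15, 2) = -18
z (Chen): max(-8, 2, -16, 8) = 8
aa (Chen): max(6, -3) = 6
g (Lin): min(8, 6) = 6
ab (Chen): max(11, -16) = 11
ac (Chen): max(-8, 2) = 2
ad (Chen): max(8, 10, -5, 18) = 18
h (Lin): min(11, 2, 18) = 2
Q (Chen): max(17, -18, 6, 2) = 17
S0 (Lin): min(12, 17) = 12

12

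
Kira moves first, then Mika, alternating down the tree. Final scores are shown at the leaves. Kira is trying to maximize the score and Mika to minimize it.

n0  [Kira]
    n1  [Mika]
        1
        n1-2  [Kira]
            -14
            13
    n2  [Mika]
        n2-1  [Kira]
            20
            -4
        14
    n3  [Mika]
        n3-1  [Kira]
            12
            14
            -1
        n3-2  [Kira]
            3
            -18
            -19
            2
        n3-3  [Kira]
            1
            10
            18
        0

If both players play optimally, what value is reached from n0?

n1-2 (Kira): max(-14, 13) = 13
n1 (Mika): min(1, 13) = 1
n2-1 (Kira): max(20, -4) = 20
n2 (Mika): min(20, 14) = 14
n3-1 (Kira): max(12, 14, -1) = 14
n3-2 (Kira): max(3, -18, -19, 2) = 3
n3-3 (Kira): max(1, 10, 18) = 18
n3 (Mika): min(14, 3, 18, 0) = 0
n0 (Kira): max(1, 14, 0) = 14

14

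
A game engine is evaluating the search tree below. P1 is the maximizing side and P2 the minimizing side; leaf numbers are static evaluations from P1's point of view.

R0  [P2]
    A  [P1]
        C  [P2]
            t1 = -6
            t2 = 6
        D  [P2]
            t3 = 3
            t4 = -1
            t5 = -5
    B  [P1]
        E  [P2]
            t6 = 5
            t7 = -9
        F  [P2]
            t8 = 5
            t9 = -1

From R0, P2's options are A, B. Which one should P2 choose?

C (P2): min(-6, 6) = -6
D (P2): min(3, -1, -5) = -5
A (P1): max(-6, -5) = -5
E (P2): min(5, -9) = -9
F (P2): min(5, -1) = -1
B (P1): max(-9, -1) = -1
R0 (P2): min(-5, -1) = -5
P2 at R0 wants the lowest of {A=-5, B=-1}, so chooses A.

A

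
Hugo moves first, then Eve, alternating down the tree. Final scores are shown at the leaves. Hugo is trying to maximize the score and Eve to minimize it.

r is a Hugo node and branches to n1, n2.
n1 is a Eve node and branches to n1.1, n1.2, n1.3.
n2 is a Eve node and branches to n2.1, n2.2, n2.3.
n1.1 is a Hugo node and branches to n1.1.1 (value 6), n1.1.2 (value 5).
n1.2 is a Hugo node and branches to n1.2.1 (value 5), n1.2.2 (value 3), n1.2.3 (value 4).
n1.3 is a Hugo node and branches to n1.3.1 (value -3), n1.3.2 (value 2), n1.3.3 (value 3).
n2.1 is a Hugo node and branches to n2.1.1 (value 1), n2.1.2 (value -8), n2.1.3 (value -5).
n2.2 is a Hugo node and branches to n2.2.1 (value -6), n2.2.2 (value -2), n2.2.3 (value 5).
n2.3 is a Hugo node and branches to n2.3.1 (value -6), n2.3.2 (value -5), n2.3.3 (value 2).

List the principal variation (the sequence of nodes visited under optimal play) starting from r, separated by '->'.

n1.1 (Hugo): max(6, 5) = 6
n1.2 (Hugo): max(5, 3, 4) = 5
n1.3 (Hugo): max(-3, 2, 3) = 3
n1 (Eve): min(6, 5, 3) = 3
n2.1 (Hugo): max(1, -8, -5) = 1
n2.2 (Hugo): max(-6, -2, 5) = 5
n2.3 (Hugo): max(-6, -5, 2) = 2
n2 (Eve): min(1, 5, 2) = 1
r (Hugo): max(3, 1) = 3
At r, Hugo picks n1 (highest: 3).
At n1, Eve picks n1.3 (lowest: 3).
At n1.3, Hugo picks n1.3.3 (highest: 3).
Terminal value 3.

r -> n1 -> n1.3 -> n1.3.3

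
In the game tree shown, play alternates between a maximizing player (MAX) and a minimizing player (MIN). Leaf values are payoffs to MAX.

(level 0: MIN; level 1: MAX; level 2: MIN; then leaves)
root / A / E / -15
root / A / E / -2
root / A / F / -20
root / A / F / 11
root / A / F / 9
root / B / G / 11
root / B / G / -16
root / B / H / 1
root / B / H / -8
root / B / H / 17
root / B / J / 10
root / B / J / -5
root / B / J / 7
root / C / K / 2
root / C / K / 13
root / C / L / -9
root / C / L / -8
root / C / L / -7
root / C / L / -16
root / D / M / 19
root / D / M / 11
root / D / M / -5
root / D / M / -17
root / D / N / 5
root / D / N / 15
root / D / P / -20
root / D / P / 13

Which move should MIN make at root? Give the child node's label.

E (MIN): min(-15, -2) = -15
F (MIN): min(-20, 11, 9) = -20
A (MAX): max(-15, -20) = -15
G (MIN): min(11, -16) = -16
H (MIN): min(1, -8, 17) = -8
J (MIN): min(10, -5, 7) = -5
B (MAX): max(-16, -8, -5) = -5
K (MIN): min(2, 13) = 2
L (MIN): min(-9, -8, -7, -16) = -16
C (MAX): max(2, -16) = 2
M (MIN): min(19, 11, -5, -17) = -17
N (MIN): min(5, 15) = 5
P (MIN): min(-20, 13) = -20
D (MAX): max(-17, 5, -20) = 5
root (MIN): min(-15, -5, 2, 5) = -15
MIN at root wants the lowest of {A=-15, B=-5, C=2, D=5}, so chooses A.

A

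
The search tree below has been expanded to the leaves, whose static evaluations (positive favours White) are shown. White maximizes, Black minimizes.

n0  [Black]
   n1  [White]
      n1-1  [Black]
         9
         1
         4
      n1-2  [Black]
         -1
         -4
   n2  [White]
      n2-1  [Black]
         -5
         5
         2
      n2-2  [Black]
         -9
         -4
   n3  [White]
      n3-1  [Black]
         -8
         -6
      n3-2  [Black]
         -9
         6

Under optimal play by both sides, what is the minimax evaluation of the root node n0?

-8

n1-1 (Black): min(9, 1, 4) = 1
n1-2 (Black): min(-1, -4) = -4
n1 (White): max(1, -4) = 1
n2-1 (Black): min(-5, 5, 2) = -5
n2-2 (Black): min(-9, -4) = -9
n2 (White): max(-5, -9) = -5
n3-1 (Black): min(-8, -6) = -8
n3-2 (Black): min(-9, 6) = -9
n3 (White): max(-8, -9) = -8
n0 (Black): min(1, -5, -8) = -8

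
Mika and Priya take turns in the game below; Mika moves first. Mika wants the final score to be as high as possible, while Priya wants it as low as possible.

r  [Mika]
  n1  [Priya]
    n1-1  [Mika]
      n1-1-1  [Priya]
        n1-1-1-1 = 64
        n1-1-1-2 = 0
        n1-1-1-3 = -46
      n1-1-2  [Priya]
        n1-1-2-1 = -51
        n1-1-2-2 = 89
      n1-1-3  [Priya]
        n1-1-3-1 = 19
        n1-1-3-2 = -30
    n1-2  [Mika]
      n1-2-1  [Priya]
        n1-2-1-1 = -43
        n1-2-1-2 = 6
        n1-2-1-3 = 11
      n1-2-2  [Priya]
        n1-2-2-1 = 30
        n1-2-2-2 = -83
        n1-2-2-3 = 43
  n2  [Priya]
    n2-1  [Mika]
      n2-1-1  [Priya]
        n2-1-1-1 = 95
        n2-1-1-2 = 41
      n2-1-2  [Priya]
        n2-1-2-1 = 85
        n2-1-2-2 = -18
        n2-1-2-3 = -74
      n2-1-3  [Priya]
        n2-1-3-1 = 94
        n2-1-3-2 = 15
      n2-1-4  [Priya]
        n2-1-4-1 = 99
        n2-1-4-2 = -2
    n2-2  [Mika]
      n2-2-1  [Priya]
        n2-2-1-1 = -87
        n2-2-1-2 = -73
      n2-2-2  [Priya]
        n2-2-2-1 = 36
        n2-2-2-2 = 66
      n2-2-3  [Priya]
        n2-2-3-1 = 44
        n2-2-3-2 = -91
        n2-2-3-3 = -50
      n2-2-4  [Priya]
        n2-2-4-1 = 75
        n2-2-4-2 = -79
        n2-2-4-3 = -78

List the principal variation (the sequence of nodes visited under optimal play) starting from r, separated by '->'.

n1-1-1 (Priya): min(64, 0, -46) = -46
n1-1-2 (Priya): min(-51, 89) = -51
n1-1-3 (Priya): min(19, -30) = -30
n1-1 (Mika): max(-46, -51, -30) = -30
n1-2-1 (Priya): min(-43, 6, 11) = -43
n1-2-2 (Priya): min(30, -83, 43) = -83
n1-2 (Mika): max(-43, -83) = -43
n1 (Priya): min(-30, -43) = -43
n2-1-1 (Priya): min(95, 41) = 41
n2-1-2 (Priya): min(85, -18, -74) = -74
n2-1-3 (Priya): min(94, 15) = 15
n2-1-4 (Priya): min(99, -2) = -2
n2-1 (Mika): max(41, -74, 15, -2) = 41
n2-2-1 (Priya): min(-87, -73) = -87
n2-2-2 (Priya): min(36, 66) = 36
n2-2-3 (Priya): min(44, -91, -50) = -91
n2-2-4 (Priya): min(75, -79, -78) = -79
n2-2 (Mika): max(-87, 36, -91, -79) = 36
n2 (Priya): min(41, 36) = 36
r (Mika): max(-43, 36) = 36
At r, Mika picks n2 (highest: 36).
At n2, Priya picks n2-2 (lowest: 36).
At n2-2, Mika picks n2-2-2 (highest: 36).
At n2-2-2, Priya picks n2-2-2-1 (lowest: 36).
Terminal value 36.

r -> n2 -> n2-2 -> n2-2-2 -> n2-2-2-1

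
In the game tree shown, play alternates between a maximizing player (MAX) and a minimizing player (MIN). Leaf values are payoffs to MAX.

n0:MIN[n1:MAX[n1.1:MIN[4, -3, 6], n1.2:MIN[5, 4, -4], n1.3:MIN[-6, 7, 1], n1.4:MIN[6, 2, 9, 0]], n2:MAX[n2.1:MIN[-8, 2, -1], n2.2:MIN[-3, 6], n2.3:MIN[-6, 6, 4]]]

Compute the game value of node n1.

n1.1 (MIN): min(4, -3, 6) = -3
n1.2 (MIN): min(5, 4, -4) = -4
n1.3 (MIN): min(-6, 7, 1) = -6
n1.4 (MIN): min(6, 2, 9, 0) = 0
n1 (MAX): max(-3, -4, -6, 0) = 0

0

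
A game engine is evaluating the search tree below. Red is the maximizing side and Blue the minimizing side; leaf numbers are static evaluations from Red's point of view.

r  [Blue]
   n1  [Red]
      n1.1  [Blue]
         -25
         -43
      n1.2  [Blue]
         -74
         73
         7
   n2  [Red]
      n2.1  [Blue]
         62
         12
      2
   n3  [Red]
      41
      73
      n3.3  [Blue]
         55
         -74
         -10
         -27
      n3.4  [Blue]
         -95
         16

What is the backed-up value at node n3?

n3.3 (Blue): min(55, -74, -10, -27) = -74
n3.4 (Blue): min(-95, 16) = -95
n3 (Red): max(41, 73, -74, -95) = 73

73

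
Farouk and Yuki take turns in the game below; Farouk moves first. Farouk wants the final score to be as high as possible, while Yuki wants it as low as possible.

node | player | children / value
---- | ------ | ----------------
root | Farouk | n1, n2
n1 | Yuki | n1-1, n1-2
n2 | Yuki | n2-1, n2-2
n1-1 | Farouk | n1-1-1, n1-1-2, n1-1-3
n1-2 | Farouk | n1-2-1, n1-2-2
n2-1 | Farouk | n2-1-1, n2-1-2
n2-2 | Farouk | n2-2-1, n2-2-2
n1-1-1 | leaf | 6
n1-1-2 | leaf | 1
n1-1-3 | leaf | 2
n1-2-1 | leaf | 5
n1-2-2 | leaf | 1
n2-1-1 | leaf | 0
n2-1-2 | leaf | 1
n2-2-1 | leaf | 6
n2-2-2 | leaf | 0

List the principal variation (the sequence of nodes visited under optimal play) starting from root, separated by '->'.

root -> n1 -> n1-2 -> n1-2-1

n1-1 (Farouk): max(6, 1, 2) = 6
n1-2 (Farouk): max(5, 1) = 5
n1 (Yuki): min(6, 5) = 5
n2-1 (Farouk): max(0, 1) = 1
n2-2 (Farouk): max(6, 0) = 6
n2 (Yuki): min(1, 6) = 1
root (Farouk): max(5, 1) = 5
At root, Farouk picks n1 (highest: 5).
At n1, Yuki picks n1-2 (lowest: 5).
At n1-2, Farouk picks n1-2-1 (highest: 5).
Terminal value 5.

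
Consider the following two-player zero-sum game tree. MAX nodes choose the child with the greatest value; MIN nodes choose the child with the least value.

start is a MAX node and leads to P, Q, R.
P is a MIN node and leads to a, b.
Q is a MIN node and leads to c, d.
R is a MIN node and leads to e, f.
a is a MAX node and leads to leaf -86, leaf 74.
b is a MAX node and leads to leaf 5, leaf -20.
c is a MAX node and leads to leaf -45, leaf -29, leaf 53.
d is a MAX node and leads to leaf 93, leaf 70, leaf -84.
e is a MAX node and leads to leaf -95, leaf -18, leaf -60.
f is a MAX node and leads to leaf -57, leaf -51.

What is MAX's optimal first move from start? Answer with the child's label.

Q

a (MAX): max(-86, 74) = 74
b (MAX): max(5, -20) = 5
P (MIN): min(74, 5) = 5
c (MAX): max(-45, -29, 53) = 53
d (MAX): max(93, 70, -84) = 93
Q (MIN): min(53, 93) = 53
e (MAX): max(-95, -18, -60) = -18
f (MAX): max(-57, -51) = -51
R (MIN): min(-18, -51) = -51
start (MAX): max(5, 53, -51) = 53
MAX at start wants the highest of {P=5, Q=53, R=-51}, so chooses Q.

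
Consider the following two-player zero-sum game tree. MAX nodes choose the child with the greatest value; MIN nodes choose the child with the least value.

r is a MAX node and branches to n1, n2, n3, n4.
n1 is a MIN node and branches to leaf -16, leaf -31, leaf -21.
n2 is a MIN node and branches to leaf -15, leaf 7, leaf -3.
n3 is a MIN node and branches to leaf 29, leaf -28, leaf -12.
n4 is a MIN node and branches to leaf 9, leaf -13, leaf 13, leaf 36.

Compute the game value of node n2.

-15

n2 (MIN): min(-15, 7, -3) = -15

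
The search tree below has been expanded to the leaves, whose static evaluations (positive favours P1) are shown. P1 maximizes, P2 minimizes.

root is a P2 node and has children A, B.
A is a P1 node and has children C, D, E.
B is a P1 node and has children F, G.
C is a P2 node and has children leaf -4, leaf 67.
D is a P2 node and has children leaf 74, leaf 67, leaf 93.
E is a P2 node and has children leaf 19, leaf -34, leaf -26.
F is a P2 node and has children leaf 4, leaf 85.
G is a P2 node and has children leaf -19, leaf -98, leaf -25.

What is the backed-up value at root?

C (P2): min(-4, 67) = -4
D (P2): min(74, 67, 93) = 67
E (P2): min(19, -34, -26) = -34
A (P1): max(-4, 67, -34) = 67
F (P2): min(4, 85) = 4
G (P2): min(-19, -98, -25) = -98
B (P1): max(4, -98) = 4
root (P2): min(67, 4) = 4

4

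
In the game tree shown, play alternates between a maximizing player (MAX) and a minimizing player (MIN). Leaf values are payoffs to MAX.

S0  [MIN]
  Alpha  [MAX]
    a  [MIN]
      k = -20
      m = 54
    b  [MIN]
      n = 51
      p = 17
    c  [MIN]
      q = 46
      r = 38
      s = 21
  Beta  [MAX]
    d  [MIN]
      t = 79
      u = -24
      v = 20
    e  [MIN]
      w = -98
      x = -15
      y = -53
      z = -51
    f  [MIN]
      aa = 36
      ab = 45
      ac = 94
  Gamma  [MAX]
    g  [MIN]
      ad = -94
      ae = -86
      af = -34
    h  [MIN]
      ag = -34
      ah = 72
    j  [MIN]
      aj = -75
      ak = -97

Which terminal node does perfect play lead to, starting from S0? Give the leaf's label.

a (MIN): min(-20, 54) = -20
b (MIN): min(51, 17) = 17
c (MIN): min(46, 38, 21) = 21
Alpha (MAX): max(-20, 17, 21) = 21
d (MIN): min(79, -24, 20) = -24
e (MIN): min(-98, -15, -53, -51) = -98
f (MIN): min(36, 45, 94) = 36
Beta (MAX): max(-24, -98, 36) = 36
g (MIN): min(-94, -86, -34) = -94
h (MIN): min(-34, 72) = -34
j (MIN): min(-75, -97) = -97
Gamma (MAX): max(-94, -34, -97) = -34
S0 (MIN): min(21, 36, -34) = -34
At S0, MIN picks Gamma (lowest: -34).
At Gamma, MAX picks h (highest: -34).
At h, MIN picks ag (lowest: -34).
Terminal value -34.

ag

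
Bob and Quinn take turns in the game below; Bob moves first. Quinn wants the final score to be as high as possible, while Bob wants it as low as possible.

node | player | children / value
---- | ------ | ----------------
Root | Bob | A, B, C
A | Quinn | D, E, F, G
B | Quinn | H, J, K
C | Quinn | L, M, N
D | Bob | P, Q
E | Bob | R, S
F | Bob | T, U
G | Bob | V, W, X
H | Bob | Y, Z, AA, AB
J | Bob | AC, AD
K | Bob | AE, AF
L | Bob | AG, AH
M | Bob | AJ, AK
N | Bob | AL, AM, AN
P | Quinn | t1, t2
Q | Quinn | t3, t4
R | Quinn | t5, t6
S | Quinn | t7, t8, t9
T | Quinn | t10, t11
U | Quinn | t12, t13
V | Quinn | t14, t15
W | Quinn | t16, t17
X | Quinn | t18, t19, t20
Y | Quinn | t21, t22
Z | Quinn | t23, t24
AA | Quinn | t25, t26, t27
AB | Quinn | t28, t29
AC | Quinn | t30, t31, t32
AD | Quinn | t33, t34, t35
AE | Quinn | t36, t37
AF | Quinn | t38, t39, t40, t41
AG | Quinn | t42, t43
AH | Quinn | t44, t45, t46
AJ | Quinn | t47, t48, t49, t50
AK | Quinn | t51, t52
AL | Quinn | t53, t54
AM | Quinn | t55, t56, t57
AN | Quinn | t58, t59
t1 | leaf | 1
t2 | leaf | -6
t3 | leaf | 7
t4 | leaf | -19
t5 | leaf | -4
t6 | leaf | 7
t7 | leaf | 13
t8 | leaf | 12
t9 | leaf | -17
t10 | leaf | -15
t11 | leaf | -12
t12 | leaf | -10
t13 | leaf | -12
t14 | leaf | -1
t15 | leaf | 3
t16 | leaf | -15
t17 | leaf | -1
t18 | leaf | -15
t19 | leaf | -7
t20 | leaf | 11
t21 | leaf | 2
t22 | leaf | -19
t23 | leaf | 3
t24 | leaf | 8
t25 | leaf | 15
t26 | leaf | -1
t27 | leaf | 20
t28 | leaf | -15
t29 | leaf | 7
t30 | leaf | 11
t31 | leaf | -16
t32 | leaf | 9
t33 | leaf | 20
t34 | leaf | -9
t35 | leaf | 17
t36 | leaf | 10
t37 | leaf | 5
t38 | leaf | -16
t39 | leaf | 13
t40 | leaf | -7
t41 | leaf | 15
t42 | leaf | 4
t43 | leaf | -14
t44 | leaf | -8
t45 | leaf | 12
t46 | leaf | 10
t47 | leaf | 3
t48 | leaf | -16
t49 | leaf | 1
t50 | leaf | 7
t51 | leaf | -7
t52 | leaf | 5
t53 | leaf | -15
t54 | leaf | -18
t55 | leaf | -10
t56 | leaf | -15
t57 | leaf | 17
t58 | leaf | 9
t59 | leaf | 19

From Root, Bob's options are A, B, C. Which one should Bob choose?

P (Quinn): max(1, -6) = 1
Q (Quinn): max(7, -19) = 7
D (Bob): min(1, 7) = 1
R (Quinn): max(-4, 7) = 7
S (Quinn): max(13, 12, -17) = 13
E (Bob): min(7, 13) = 7
T (Quinn): max(-15, -12) = -12
U (Quinn): max(-10, -12) = -10
F (Bob): min(-12, -10) = -12
V (Quinn): max(-1, 3) = 3
W (Quinn): max(-15, -1) = -1
X (Quinn): max(-15, -7, 11) = 11
G (Bob): min(3, -1, 11) = -1
A (Quinn): max(1, 7, -12, -1) = 7
Y (Quinn): max(2, -19) = 2
Z (Quinn): max(3, 8) = 8
AA (Quinn): max(15, -1, 20) = 20
AB (Quinn): max(-15, 7) = 7
H (Bob): min(2, 8, 20, 7) = 2
AC (Quinn): max(11, -16, 9) = 11
AD (Quinn): max(20, -9, 17) = 20
J (Bob): min(11, 20) = 11
AE (Quinn): max(10, 5) = 10
AF (Quinn): max(-16, 13, -7, 15) = 15
K (Bob): min(10, 15) = 10
B (Quinn): max(2, 11, 10) = 11
AG (Quinn): max(4, -14) = 4
AH (Quinn): max(-8, 12, 10) = 12
L (Bob): min(4, 12) = 4
AJ (Quinn): max(3, -16, 1, 7) = 7
AK (Quinn): max(-7, 5) = 5
M (Bob): min(7, 5) = 5
AL (Quinn): max(-15, -18) = -15
AM (Quinn): max(-10, -15, 17) = 17
AN (Quinn): max(9, 19) = 19
N (Bob): min(-15, 17, 19) = -15
C (Quinn): max(4, 5, -15) = 5
Root (Bob): min(7, 11, 5) = 5
Bob at Root wants the lowest of {A=7, B=11, C=5}, so chooses C.

C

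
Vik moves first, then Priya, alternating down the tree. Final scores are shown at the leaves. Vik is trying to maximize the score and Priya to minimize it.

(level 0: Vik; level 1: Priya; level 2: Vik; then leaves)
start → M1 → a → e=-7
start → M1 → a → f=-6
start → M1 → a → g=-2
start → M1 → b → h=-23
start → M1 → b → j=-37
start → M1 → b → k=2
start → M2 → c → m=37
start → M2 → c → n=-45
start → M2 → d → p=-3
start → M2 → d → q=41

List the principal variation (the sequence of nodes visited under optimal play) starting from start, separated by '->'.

start -> M2 -> c -> m

a (Vik): max(-7, -6, -2) = -2
b (Vik): max(-23, -37, 2) = 2
M1 (Priya): min(-2, 2) = -2
c (Vik): max(37, -45) = 37
d (Vik): max(-3, 41) = 41
M2 (Priya): min(37, 41) = 37
start (Vik): max(-2, 37) = 37
At start, Vik picks M2 (highest: 37).
At M2, Priya picks c (lowest: 37).
At c, Vik picks m (highest: 37).
Terminal value 37.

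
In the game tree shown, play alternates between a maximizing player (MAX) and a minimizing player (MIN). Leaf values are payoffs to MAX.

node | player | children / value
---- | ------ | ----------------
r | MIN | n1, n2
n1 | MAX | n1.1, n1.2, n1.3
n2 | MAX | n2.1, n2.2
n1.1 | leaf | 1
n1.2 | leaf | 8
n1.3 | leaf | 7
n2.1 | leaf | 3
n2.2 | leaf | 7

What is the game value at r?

n1 (MAX): max(1, 8, 7) = 8
n2 (MAX): max(3, 7) = 7
r (MIN): min(8, 7) = 7

7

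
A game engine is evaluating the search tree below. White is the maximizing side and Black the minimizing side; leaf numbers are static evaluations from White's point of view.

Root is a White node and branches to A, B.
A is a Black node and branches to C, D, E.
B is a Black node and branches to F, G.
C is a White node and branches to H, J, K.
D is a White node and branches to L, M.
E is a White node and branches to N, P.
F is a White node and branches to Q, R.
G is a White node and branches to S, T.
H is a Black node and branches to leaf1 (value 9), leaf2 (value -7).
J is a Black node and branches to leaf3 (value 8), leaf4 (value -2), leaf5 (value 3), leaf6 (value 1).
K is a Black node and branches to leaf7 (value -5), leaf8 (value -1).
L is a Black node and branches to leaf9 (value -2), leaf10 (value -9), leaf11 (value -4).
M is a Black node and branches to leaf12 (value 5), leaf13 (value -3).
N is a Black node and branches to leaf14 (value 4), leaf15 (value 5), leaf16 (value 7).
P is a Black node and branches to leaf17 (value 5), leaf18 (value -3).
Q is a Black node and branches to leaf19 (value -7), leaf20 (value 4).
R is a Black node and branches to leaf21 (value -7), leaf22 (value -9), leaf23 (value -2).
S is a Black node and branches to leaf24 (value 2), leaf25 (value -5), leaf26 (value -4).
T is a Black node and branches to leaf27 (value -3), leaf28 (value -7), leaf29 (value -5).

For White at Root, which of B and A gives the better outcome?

Q (Black): min(-7, 4) = -7
R (Black): min(-7, -9, -2) = -9
F (White): max(-7, -9) = -7
S (Black): min(2, -5, -4) = -5
T (Black): min(-3, -7, -5) = -7
G (White): max(-5, -7) = -5
B (Black): min(-7, -5) = -7
H (Black): min(9, -7) = -7
J (Black): min(8, -2, 3, 1) = -2
K (Black): min(-5, -1) = -5
C (White): max(-7, -2, -5) = -2
L (Black): min(-2, -9, -4) = -9
M (Black): min(5, -3) = -3
D (White): max(-9, -3) = -3
N (Black): min(4, 5, 7) = 4
P (Black): min(5, -3) = -3
E (White): max(4, -3) = 4
A (Black): min(-2, -3, 4) = -3
White prefers the higher value; B=-7, A=-3. A is better since -3 > -7.

A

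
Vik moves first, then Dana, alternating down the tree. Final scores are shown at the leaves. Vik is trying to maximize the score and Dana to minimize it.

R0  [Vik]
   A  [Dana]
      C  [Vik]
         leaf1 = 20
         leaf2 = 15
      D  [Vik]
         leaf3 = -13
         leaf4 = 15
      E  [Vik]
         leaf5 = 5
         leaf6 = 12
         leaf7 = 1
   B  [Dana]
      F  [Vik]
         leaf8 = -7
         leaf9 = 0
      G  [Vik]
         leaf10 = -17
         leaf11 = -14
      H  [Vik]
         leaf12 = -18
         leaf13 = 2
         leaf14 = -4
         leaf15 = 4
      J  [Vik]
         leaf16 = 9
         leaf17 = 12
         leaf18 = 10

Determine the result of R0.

C (Vik): max(20, 15) = 20
D (Vik): max(-13, 15) = 15
E (Vik): max(5, 12, 1) = 12
A (Dana): min(20, 15, 12) = 12
F (Vik): max(-7, 0) = 0
G (Vik): max(-17, -14) = -14
H (Vik): max(-18, 2, -4, 4) = 4
J (Vik): max(9, 12, 10) = 12
B (Dana): min(0, -14, 4, 12) = -14
R0 (Vik): max(12, -14) = 12

12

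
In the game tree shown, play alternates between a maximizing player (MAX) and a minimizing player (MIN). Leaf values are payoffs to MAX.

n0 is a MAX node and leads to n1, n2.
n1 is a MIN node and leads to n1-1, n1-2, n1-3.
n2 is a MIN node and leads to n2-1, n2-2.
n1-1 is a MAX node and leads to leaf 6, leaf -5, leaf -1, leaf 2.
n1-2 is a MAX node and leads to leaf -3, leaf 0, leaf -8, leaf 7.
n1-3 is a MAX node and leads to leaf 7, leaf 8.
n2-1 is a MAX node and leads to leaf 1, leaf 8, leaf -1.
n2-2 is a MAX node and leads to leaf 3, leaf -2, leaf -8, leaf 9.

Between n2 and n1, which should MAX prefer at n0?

n2-1 (MAX): max(1, 8, -1) = 8
n2-2 (MAX): max(3, -2, -8, 9) = 9
n2 (MIN): min(8, 9) = 8
n1-1 (MAX): max(6, -5, -1, 2) = 6
n1-2 (MAX): max(-3, 0, -8, 7) = 7
n1-3 (MAX): max(7, 8) = 8
n1 (MIN): min(6, 7, 8) = 6
MAX prefers the higher value; n2=8, n1=6. n2 is better since 8 > 6.

n2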